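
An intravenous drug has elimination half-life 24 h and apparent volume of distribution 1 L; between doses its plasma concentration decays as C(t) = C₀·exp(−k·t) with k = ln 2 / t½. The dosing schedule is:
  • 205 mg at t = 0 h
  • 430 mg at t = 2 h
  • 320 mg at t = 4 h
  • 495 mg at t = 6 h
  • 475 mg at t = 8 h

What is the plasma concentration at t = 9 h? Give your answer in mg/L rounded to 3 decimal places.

k = ln 2 / 24 = 0.02888 per h
Dose 1 (205 mg at t=0 h): 205·exp(−0.02888·9) = 158.077 mg/L
Dose 2 (430 mg at t=2 h): 430·exp(−0.02888·7) = 351.292 mg/L
Dose 3 (320 mg at t=4 h): 320·exp(−0.02888·5) = 276.972 mg/L
Dose 4 (495 mg at t=6 h): 495·exp(−0.02888·3) = 453.917 mg/L
Dose 5 (475 mg at t=8 h): 475·exp(−0.02888·1) = 461.478 mg/L
C(9) = 158.077 + 351.292 + 276.972 + 453.917 + 461.478 = 1701.735 mg/L

1701.735 mg/L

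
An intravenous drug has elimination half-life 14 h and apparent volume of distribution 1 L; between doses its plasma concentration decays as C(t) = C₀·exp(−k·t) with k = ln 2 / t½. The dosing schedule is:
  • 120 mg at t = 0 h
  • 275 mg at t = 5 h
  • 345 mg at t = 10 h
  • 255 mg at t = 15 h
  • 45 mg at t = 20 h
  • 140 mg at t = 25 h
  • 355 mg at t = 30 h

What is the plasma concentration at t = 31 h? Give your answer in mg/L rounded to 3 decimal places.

k = ln 2 / 14 = 0.04951 per h
Dose 1 (120 mg at t=0 h): 120·exp(−0.04951·31) = 25.859 mg/L
Dose 2 (275 mg at t=5 h): 275·exp(−0.04951·26) = 75.906 mg/L
Dose 3 (345 mg at t=10 h): 345·exp(−0.04951·21) = 121.976 mg/L
Dose 4 (255 mg at t=15 h): 255·exp(−0.04951·16) = 115.480 mg/L
Dose 5 (45 mg at t=20 h): 45·exp(−0.04951·11) = 26.103 mg/L
Dose 6 (140 mg at t=25 h): 140·exp(−0.04951·6) = 104.020 mg/L
Dose 7 (355 mg at t=30 h): 355·exp(−0.04951·1) = 337.852 mg/L
C(31) = 25.859 + 75.906 + 121.976 + 115.480 + 26.103 + 104.020 + 337.852 = 807.195 mg/L

807.195 mg/L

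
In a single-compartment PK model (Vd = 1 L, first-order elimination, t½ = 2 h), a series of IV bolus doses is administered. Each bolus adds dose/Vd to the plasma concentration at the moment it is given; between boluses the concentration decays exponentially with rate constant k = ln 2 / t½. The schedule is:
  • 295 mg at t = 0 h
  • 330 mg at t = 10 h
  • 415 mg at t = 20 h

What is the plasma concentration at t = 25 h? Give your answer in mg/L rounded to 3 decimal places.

75.236 mg/L

k = ln 2 / 2 = 0.34657 per h
Dose 1 (295 mg at t=0 h): 295·exp(−0.34657·25) = 0.051 mg/L
Dose 2 (330 mg at t=10 h): 330·exp(−0.34657·15) = 1.823 mg/L
Dose 3 (415 mg at t=20 h): 415·exp(−0.34657·5) = 73.362 mg/L
C(25) = 0.051 + 1.823 + 73.362 = 75.236 mg/L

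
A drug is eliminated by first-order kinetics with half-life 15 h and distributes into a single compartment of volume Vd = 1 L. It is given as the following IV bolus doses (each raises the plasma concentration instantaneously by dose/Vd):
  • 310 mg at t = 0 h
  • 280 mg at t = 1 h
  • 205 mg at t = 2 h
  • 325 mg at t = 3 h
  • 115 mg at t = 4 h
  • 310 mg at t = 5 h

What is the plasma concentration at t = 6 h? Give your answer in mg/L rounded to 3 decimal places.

1311.354 mg/L

k = ln 2 / 15 = 0.04621 per h
Dose 1 (310 mg at t=0 h): 310·exp(−0.04621·6) = 234.936 mg/L
Dose 2 (280 mg at t=1 h): 280·exp(−0.04621·5) = 222.236 mg/L
Dose 3 (205 mg at t=2 h): 205·exp(−0.04621·4) = 170.404 mg/L
Dose 4 (325 mg at t=3 h): 325·exp(−0.04621·3) = 282.929 mg/L
Dose 5 (115 mg at t=4 h): 115·exp(−0.04621·2) = 104.848 mg/L
Dose 6 (310 mg at t=5 h): 310·exp(−0.04621·1) = 296.001 mg/L
C(6) = 234.936 + 222.236 + 170.404 + 282.929 + 104.848 + 296.001 = 1311.354 mg/L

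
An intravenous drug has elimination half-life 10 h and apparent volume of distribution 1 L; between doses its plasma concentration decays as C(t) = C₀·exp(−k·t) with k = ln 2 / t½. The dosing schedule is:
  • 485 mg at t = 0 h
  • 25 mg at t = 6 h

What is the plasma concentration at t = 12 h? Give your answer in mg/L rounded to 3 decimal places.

227.602 mg/L

k = ln 2 / 10 = 0.06931 per h
Dose 1 (485 mg at t=0 h): 485·exp(−0.06931·12) = 211.109 mg/L
Dose 2 (25 mg at t=6 h): 25·exp(−0.06931·6) = 16.494 mg/L
C(12) = 211.109 + 16.494 = 227.602 mg/L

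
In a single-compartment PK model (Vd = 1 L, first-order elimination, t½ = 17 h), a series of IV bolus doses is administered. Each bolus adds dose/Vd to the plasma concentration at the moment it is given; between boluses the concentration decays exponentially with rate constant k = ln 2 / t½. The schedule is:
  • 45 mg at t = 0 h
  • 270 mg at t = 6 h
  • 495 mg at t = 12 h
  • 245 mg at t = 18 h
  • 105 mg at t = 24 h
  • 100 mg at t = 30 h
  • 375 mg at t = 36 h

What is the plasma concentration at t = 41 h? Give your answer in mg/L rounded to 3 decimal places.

743.107 mg/L

k = ln 2 / 17 = 0.04077 per h
Dose 1 (45 mg at t=0 h): 45·exp(−0.04077·41) = 8.457 mg/L
Dose 2 (270 mg at t=6 h): 270·exp(−0.04077·35) = 64.803 mg/L
Dose 3 (495 mg at t=12 h): 495·exp(−0.04077·29) = 151.734 mg/L
Dose 4 (245 mg at t=18 h): 245·exp(−0.04077·23) = 95.916 mg/L
Dose 5 (105 mg at t=24 h): 105·exp(−0.04077·17) = 52.500 mg/L
Dose 6 (100 mg at t=30 h): 100·exp(−0.04077·11) = 63.858 mg/L
Dose 7 (375 mg at t=36 h): 375·exp(−0.04077·5) = 305.839 mg/L
C(41) = 8.457 + 64.803 + 151.734 + 95.916 + 52.500 + 63.858 + 305.839 = 743.107 mg/L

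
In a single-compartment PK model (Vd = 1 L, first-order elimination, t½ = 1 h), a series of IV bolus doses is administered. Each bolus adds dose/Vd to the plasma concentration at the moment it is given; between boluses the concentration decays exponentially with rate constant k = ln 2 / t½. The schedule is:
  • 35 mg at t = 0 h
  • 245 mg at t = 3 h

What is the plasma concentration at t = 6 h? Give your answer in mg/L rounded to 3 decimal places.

k = ln 2 / 1 = 0.69315 per h
Dose 1 (35 mg at t=0 h): 35·exp(−0.69315·6) = 0.547 mg/L
Dose 2 (245 mg at t=3 h): 245·exp(−0.69315·3) = 30.625 mg/L
C(6) = 0.547 + 30.625 = 31.172 mg/L

31.172 mg/L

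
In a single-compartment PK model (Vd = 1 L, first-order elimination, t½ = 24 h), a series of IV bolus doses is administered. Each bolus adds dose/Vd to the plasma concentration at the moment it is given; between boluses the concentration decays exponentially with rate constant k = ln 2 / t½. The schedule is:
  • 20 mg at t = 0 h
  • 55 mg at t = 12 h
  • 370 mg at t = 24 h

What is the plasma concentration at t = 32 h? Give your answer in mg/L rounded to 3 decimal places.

332.474 mg/L

k = ln 2 / 24 = 0.02888 per h
Dose 1 (20 mg at t=0 h): 20·exp(−0.02888·32) = 7.937 mg/L
Dose 2 (55 mg at t=12 h): 55·exp(−0.02888·20) = 30.868 mg/L
Dose 3 (370 mg at t=24 h): 370·exp(−0.02888·8) = 293.669 mg/L
C(32) = 7.937 + 30.868 + 293.669 = 332.474 mg/L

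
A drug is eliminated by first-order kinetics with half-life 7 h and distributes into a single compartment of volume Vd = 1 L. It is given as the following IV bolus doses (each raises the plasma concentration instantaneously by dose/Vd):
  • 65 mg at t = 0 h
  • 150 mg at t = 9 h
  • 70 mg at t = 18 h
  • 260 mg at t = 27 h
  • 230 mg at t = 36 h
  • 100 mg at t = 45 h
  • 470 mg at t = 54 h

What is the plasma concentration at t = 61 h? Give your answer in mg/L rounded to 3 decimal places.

k = ln 2 / 7 = 0.09902 per h
Dose 1 (65 mg at t=0 h): 65·exp(−0.09902·61) = 0.155 mg/L
Dose 2 (150 mg at t=9 h): 150·exp(−0.09902·52) = 0.871 mg/L
Dose 3 (70 mg at t=18 h): 70·exp(−0.09902·43) = 0.991 mg/L
Dose 4 (260 mg at t=27 h): 260·exp(−0.09902·34) = 8.971 mg/L
Dose 5 (230 mg at t=36 h): 230·exp(−0.09902·25) = 19.347 mg/L
Dose 6 (100 mg at t=45 h): 100·exp(−0.09902·16) = 20.508 mg/L
Dose 7 (470 mg at t=54 h): 470·exp(−0.09902·7) = 235.000 mg/L
C(61) = 0.155 + 0.871 + 0.991 + 8.971 + 19.347 + 20.508 + 235.000 = 285.843 mg/L

285.843 mg/L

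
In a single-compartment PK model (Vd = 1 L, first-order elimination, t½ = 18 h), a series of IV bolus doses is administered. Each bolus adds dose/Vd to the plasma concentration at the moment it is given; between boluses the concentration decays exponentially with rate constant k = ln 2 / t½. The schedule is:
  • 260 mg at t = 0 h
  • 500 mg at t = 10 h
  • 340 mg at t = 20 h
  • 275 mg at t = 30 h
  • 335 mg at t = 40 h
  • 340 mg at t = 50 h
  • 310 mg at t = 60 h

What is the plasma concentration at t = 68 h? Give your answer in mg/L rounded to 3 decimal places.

k = ln 2 / 18 = 0.03851 per h
Dose 1 (260 mg at t=0 h): 260·exp(−0.03851·68) = 18.956 mg/L
Dose 2 (500 mg at t=10 h): 500·exp(−0.03851·58) = 53.578 mg/L
Dose 3 (340 mg at t=20 h): 340·exp(−0.03851·48) = 53.547 mg/L
Dose 4 (275 mg at t=30 h): 275·exp(−0.03851·38) = 63.654 mg/L
Dose 5 (335 mg at t=40 h): 335·exp(−0.03851·28) = 113.966 mg/L
Dose 6 (340 mg at t=50 h): 340·exp(−0.03851·18) = 170.000 mg/L
Dose 7 (310 mg at t=60 h): 310·exp(−0.03851·8) = 227.809 mg/L
C(68) = 18.956 + 53.578 + 53.547 + 63.654 + 113.966 + 170.000 + 227.809 = 701.509 mg/L

701.509 mg/L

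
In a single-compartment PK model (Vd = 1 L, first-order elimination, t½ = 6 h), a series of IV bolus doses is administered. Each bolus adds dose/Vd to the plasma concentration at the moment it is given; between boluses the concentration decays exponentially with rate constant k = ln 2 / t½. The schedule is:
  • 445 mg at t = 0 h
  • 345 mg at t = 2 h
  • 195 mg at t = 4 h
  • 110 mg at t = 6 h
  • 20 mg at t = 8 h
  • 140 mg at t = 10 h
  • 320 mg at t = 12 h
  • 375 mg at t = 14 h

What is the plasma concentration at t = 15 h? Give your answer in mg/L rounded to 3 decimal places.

k = ln 2 / 6 = 0.11552 per h
Dose 1 (445 mg at t=0 h): 445·exp(−0.11552·15) = 78.666 mg/L
Dose 2 (345 mg at t=2 h): 345·exp(−0.11552·13) = 76.840 mg/L
Dose 3 (195 mg at t=4 h): 195·exp(−0.11552·11) = 54.720 mg/L
Dose 4 (110 mg at t=6 h): 110·exp(−0.11552·9) = 38.891 mg/L
Dose 5 (20 mg at t=8 h): 20·exp(−0.11552·7) = 8.909 mg/L
Dose 6 (140 mg at t=10 h): 140·exp(−0.11552·5) = 78.572 mg/L
Dose 7 (320 mg at t=12 h): 320·exp(−0.11552·3) = 226.274 mg/L
Dose 8 (375 mg at t=14 h): 375·exp(−0.11552·1) = 334.087 mg/L
C(15) = 78.666 + 76.840 + 54.720 + 38.891 + 8.909 + 78.572 + 226.274 + 334.087 = 896.959 mg/L

896.959 mg/L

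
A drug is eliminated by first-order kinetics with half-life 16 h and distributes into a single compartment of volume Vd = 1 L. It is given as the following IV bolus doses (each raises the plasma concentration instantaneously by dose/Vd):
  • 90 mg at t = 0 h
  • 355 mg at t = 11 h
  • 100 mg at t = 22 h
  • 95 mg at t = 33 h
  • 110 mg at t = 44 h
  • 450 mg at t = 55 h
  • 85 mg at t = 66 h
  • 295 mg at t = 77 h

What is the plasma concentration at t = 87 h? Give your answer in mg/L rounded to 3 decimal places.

385.494 mg/L

k = ln 2 / 16 = 0.04332 per h
Dose 1 (90 mg at t=0 h): 90·exp(−0.04332·87) = 2.077 mg/L
Dose 2 (355 mg at t=11 h): 355·exp(−0.04332·76) = 13.193 mg/L
Dose 3 (100 mg at t=22 h): 100·exp(−0.04332·65) = 5.985 mg/L
Dose 4 (95 mg at t=33 h): 95·exp(−0.04332·54) = 9.157 mg/L
Dose 5 (110 mg at t=44 h): 110·exp(−0.04332·43) = 17.076 mg/L
Dose 6 (450 mg at t=55 h): 450·exp(−0.04332·32) = 112.500 mg/L
Dose 7 (85 mg at t=66 h): 85·exp(−0.04332·21) = 34.223 mg/L
Dose 8 (295 mg at t=77 h): 295·exp(−0.04332·10) = 191.284 mg/L
C(87) = 2.077 + 13.193 + 5.985 + 9.157 + 17.076 + 112.500 + 34.223 + 191.284 = 385.494 mg/L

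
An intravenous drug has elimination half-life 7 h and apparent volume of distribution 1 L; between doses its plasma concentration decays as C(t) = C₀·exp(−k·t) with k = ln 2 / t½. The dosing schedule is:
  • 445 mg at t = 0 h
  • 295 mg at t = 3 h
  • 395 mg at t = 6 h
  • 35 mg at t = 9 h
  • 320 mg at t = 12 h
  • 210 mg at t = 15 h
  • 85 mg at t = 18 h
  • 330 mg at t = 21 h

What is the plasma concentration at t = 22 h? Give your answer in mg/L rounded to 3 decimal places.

765.970 mg/L

k = ln 2 / 7 = 0.09902 per h
Dose 1 (445 mg at t=0 h): 445·exp(−0.09902·22) = 50.381 mg/L
Dose 2 (295 mg at t=3 h): 295·exp(−0.09902·19) = 44.951 mg/L
Dose 3 (395 mg at t=6 h): 395·exp(−0.09902·16) = 81.008 mg/L
Dose 4 (35 mg at t=9 h): 35·exp(−0.09902·13) = 9.661 mg/L
Dose 5 (320 mg at t=12 h): 320·exp(−0.09902·10) = 118.880 mg/L
Dose 6 (210 mg at t=15 h): 210·exp(−0.09902·7) = 105.000 mg/L
Dose 7 (85 mg at t=18 h): 85·exp(−0.09902·4) = 57.201 mg/L
Dose 8 (330 mg at t=21 h): 330·exp(−0.09902·1) = 298.889 mg/L
C(22) = 50.381 + 44.951 + 81.008 + 9.661 + 118.880 + 105.000 + 57.201 + 298.889 = 765.970 mg/L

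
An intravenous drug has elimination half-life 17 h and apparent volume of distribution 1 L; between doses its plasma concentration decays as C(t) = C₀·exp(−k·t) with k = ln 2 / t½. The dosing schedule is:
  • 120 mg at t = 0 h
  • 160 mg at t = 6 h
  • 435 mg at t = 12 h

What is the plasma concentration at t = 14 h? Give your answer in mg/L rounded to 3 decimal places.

k = ln 2 / 17 = 0.04077 per h
Dose 1 (120 mg at t=0 h): 120·exp(−0.04077·14) = 67.807 mg/L
Dose 2 (160 mg at t=6 h): 160·exp(−0.04077·8) = 115.467 mg/L
Dose 3 (435 mg at t=12 h): 435·exp(−0.04077·2) = 400.935 mg/L
C(14) = 67.807 + 115.467 + 400.935 = 584.209 mg/L

584.209 mg/L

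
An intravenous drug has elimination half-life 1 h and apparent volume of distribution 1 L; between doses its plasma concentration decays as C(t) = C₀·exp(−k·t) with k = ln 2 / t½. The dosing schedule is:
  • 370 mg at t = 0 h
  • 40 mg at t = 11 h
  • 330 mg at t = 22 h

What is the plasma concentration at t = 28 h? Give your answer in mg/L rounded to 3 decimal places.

5.157 mg/L

k = ln 2 / 1 = 0.69315 per h
Dose 1 (370 mg at t=0 h): 370·exp(−0.69315·28) = 0.000 mg/L
Dose 2 (40 mg at t=11 h): 40·exp(−0.69315·17) = 0.000 mg/L
Dose 3 (330 mg at t=22 h): 330·exp(−0.69315·6) = 5.156 mg/L
C(28) = 0.000 + 0.000 + 5.156 = 5.157 mg/L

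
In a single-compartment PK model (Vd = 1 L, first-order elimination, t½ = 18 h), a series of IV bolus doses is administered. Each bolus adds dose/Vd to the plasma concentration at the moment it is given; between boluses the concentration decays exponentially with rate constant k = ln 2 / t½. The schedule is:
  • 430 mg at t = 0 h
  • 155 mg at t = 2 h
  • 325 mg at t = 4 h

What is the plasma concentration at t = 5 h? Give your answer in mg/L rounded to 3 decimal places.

805.502 mg/L

k = ln 2 / 18 = 0.03851 per h
Dose 1 (430 mg at t=0 h): 430·exp(−0.03851·5) = 354.690 mg/L
Dose 2 (155 mg at t=2 h): 155·exp(−0.03851·3) = 138.089 mg/L
Dose 3 (325 mg at t=4 h): 325·exp(−0.03851·1) = 312.723 mg/L
C(5) = 354.690 + 138.089 + 312.723 = 805.502 mg/L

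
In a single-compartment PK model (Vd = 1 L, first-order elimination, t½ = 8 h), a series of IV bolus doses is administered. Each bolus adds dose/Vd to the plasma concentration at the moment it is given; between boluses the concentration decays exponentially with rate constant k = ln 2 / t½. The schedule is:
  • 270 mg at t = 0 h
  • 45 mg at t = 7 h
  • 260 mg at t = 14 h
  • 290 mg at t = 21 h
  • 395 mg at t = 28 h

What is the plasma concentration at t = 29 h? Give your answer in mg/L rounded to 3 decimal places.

k = ln 2 / 8 = 0.08664 per h
Dose 1 (270 mg at t=0 h): 270·exp(−0.08664·29) = 21.884 mg/L
Dose 2 (45 mg at t=7 h): 45·exp(−0.08664·22) = 6.689 mg/L
Dose 3 (260 mg at t=14 h): 260·exp(−0.08664·15) = 70.883 mg/L
Dose 4 (290 mg at t=21 h): 290·exp(−0.08664·8) = 145.000 mg/L
Dose 5 (395 mg at t=28 h): 395·exp(−0.08664·1) = 362.217 mg/L
C(29) = 21.884 + 6.689 + 70.883 + 145.000 + 362.217 = 606.673 mg/L

606.673 mg/L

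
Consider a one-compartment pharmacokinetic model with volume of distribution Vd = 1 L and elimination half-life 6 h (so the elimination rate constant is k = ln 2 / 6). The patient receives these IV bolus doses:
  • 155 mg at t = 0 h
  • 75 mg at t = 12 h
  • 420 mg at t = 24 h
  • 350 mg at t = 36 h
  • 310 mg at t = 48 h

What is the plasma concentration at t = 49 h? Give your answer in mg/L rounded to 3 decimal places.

379.102 mg/L

k = ln 2 / 6 = 0.11552 per h
Dose 1 (155 mg at t=0 h): 155·exp(−0.11552·49) = 0.539 mg/L
Dose 2 (75 mg at t=12 h): 75·exp(−0.11552·37) = 1.044 mg/L
Dose 3 (420 mg at t=24 h): 420·exp(−0.11552·25) = 23.386 mg/L
Dose 4 (350 mg at t=36 h): 350·exp(−0.11552·13) = 77.954 mg/L
Dose 5 (310 mg at t=48 h): 310·exp(−0.11552·1) = 276.179 mg/L
C(49) = 0.539 + 1.044 + 23.386 + 77.954 + 276.179 = 379.102 mg/L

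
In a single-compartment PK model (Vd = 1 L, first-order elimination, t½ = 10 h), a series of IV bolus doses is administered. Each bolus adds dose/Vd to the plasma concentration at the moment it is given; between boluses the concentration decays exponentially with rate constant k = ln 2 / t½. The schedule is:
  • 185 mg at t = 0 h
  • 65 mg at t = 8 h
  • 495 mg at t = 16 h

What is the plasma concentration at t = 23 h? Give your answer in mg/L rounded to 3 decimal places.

365.256 mg/L

k = ln 2 / 10 = 0.06931 per h
Dose 1 (185 mg at t=0 h): 185·exp(−0.06931·23) = 37.567 mg/L
Dose 2 (65 mg at t=8 h): 65·exp(−0.06931·15) = 22.981 mg/L
Dose 3 (495 mg at t=16 h): 495·exp(−0.06931·7) = 304.708 mg/L
C(23) = 37.567 + 22.981 + 304.708 = 365.256 mg/L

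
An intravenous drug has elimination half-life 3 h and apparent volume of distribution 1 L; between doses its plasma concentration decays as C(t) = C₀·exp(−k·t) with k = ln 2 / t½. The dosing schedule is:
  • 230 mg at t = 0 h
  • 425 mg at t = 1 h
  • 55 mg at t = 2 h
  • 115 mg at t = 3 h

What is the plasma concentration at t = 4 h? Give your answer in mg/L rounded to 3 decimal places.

k = ln 2 / 3 = 0.23105 per h
Dose 1 (230 mg at t=0 h): 230·exp(−0.23105·4) = 91.276 mg/L
Dose 2 (425 mg at t=1 h): 425·exp(−0.23105·3) = 212.500 mg/L
Dose 3 (55 mg at t=2 h): 55·exp(−0.23105·2) = 34.648 mg/L
Dose 4 (115 mg at t=3 h): 115·exp(−0.23105·1) = 91.276 mg/L
C(4) = 91.276 + 212.500 + 34.648 + 91.276 = 429.699 mg/L

429.699 mg/L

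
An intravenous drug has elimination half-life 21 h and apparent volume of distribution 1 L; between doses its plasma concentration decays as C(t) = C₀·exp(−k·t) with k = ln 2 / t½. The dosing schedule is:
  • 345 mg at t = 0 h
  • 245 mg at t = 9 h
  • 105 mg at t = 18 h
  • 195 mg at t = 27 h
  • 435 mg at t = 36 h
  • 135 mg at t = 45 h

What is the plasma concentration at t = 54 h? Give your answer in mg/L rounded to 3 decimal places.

565.943 mg/L

k = ln 2 / 21 = 0.03301 per h
Dose 1 (345 mg at t=0 h): 345·exp(−0.03301·54) = 58.042 mg/L
Dose 2 (245 mg at t=9 h): 245·exp(−0.03301·45) = 55.476 mg/L
Dose 3 (105 mg at t=18 h): 105·exp(−0.03301·36) = 31.999 mg/L
Dose 4 (195 mg at t=27 h): 195·exp(−0.03301·27) = 79.983 mg/L
Dose 5 (435 mg at t=36 h): 435·exp(−0.03301·18) = 240.139 mg/L
Dose 6 (135 mg at t=45 h): 135·exp(−0.03301·9) = 100.305 mg/L
C(54) = 58.042 + 55.476 + 31.999 + 79.983 + 240.139 + 100.305 = 565.943 mg/L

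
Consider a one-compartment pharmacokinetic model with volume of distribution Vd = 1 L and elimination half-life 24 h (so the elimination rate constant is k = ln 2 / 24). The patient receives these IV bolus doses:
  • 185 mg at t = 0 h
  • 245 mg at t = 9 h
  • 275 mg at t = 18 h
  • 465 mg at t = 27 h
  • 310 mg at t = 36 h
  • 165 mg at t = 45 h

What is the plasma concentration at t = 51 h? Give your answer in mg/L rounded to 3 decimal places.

793.535 mg/L

k = ln 2 / 24 = 0.02888 per h
Dose 1 (185 mg at t=0 h): 185·exp(−0.02888·51) = 42.411 mg/L
Dose 2 (245 mg at t=9 h): 245·exp(−0.02888·42) = 72.839 mg/L
Dose 3 (275 mg at t=18 h): 275·exp(−0.02888·33) = 106.027 mg/L
Dose 4 (465 mg at t=27 h): 465·exp(−0.02888·24) = 232.500 mg/L
Dose 5 (310 mg at t=36 h): 310·exp(−0.02888·15) = 201.010 mg/L
Dose 6 (165 mg at t=45 h): 165·exp(−0.02888·6) = 138.748 mg/L
C(51) = 42.411 + 72.839 + 106.027 + 232.500 + 201.010 + 138.748 = 793.535 mg/L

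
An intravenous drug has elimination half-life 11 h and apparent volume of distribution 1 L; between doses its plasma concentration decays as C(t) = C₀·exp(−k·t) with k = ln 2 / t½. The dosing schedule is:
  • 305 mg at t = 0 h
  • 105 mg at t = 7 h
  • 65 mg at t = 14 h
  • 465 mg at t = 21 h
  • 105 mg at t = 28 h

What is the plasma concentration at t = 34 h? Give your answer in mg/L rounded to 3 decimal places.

350.298 mg/L

k = ln 2 / 11 = 0.06301 per h
Dose 1 (305 mg at t=0 h): 305·exp(−0.06301·34) = 35.797 mg/L
Dose 2 (105 mg at t=7 h): 105·exp(−0.06301·27) = 19.156 mg/L
Dose 3 (65 mg at t=14 h): 65·exp(−0.06301·20) = 18.433 mg/L
Dose 4 (465 mg at t=21 h): 465·exp(−0.06301·13) = 204.970 mg/L
Dose 5 (105 mg at t=28 h): 105·exp(−0.06301·6) = 71.943 mg/L
C(34) = 35.797 + 19.156 + 18.433 + 204.970 + 71.943 = 350.298 mg/L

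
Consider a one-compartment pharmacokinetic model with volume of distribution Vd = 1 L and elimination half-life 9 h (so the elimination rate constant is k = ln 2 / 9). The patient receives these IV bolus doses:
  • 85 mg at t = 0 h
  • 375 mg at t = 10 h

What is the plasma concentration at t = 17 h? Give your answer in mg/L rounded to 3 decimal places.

241.675 mg/L

k = ln 2 / 9 = 0.07702 per h
Dose 1 (85 mg at t=0 h): 85·exp(−0.07702·17) = 22.951 mg/L
Dose 2 (375 mg at t=10 h): 375·exp(−0.07702·7) = 218.724 mg/L
C(17) = 22.951 + 218.724 = 241.675 mg/L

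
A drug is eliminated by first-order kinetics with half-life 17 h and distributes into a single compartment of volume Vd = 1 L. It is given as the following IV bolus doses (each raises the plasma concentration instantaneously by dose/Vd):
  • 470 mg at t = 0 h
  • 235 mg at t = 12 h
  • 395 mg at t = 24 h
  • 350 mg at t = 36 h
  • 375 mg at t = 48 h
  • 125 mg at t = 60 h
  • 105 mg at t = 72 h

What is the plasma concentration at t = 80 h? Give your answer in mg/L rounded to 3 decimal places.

363.961 mg/L

k = ln 2 / 17 = 0.04077 per h
Dose 1 (470 mg at t=0 h): 470·exp(−0.04077·80) = 18.009 mg/L
Dose 2 (235 mg at t=12 h): 235·exp(−0.04077·68) = 14.688 mg/L
Dose 3 (395 mg at t=24 h): 395·exp(−0.04077·56) = 40.269 mg/L
Dose 4 (350 mg at t=36 h): 350·exp(−0.04077·44) = 58.201 mg/L
Dose 5 (375 mg at t=48 h): 375·exp(−0.04077·32) = 101.715 mg/L
Dose 6 (125 mg at t=60 h): 125·exp(−0.04077·20) = 55.304 mg/L
Dose 7 (105 mg at t=72 h): 105·exp(−0.04077·8) = 75.775 mg/L
C(80) = 18.009 + 14.688 + 40.269 + 58.201 + 101.715 + 55.304 + 75.775 = 363.961 mg/L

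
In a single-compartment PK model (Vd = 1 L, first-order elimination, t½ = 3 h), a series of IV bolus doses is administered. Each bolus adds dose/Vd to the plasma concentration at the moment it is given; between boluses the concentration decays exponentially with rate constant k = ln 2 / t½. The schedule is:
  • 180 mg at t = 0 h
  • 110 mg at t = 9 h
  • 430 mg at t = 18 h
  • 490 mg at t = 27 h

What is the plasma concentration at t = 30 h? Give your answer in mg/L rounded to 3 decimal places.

272.910 mg/L

k = ln 2 / 3 = 0.23105 per h
Dose 1 (180 mg at t=0 h): 180·exp(−0.23105·30) = 0.176 mg/L
Dose 2 (110 mg at t=9 h): 110·exp(−0.23105·21) = 0.859 mg/L
Dose 3 (430 mg at t=18 h): 430·exp(−0.23105·12) = 26.875 mg/L
Dose 4 (490 mg at t=27 h): 490·exp(−0.23105·3) = 245.000 mg/L
C(30) = 0.176 + 0.859 + 26.875 + 245.000 = 272.910 mg/L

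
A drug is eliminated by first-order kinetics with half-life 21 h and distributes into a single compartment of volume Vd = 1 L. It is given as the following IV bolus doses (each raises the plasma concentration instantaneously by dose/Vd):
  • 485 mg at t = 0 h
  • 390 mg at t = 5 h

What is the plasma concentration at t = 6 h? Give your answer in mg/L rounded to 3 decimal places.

k = ln 2 / 21 = 0.03301 per h
Dose 1 (485 mg at t=0 h): 485·exp(−0.03301·6) = 397.863 mg/L
Dose 2 (390 mg at t=5 h): 390·exp(−0.03301·1) = 377.337 mg/L
C(6) = 397.863 + 377.337 = 775.200 mg/L

775.200 mg/L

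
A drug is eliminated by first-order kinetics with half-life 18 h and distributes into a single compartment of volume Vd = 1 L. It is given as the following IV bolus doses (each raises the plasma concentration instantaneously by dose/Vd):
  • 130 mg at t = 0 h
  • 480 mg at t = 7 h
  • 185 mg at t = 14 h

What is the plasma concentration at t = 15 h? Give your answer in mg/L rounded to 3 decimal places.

k = ln 2 / 18 = 0.03851 per h
Dose 1 (130 mg at t=0 h): 130·exp(−0.03851·15) = 72.960 mg/L
Dose 2 (480 mg at t=7 h): 480·exp(−0.03851·8) = 352.736 mg/L
Dose 3 (185 mg at t=14 h): 185·exp(−0.03851·1) = 178.011 mg/L
C(15) = 72.960 + 352.736 + 178.011 = 603.708 mg/L

603.708 mg/L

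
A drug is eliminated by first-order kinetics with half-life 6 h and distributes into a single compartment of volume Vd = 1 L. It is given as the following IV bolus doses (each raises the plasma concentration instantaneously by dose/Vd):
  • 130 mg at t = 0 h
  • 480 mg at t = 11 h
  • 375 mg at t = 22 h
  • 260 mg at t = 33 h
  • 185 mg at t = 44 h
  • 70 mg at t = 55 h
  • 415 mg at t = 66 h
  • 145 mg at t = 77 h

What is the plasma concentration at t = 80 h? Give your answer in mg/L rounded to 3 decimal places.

k = ln 2 / 6 = 0.11552 per h
Dose 1 (130 mg at t=0 h): 130·exp(−0.11552·80) = 0.013 mg/L
Dose 2 (480 mg at t=11 h): 480·exp(−0.11552·69) = 0.166 mg/L
Dose 3 (375 mg at t=22 h): 375·exp(−0.11552·58) = 0.461 mg/L
Dose 4 (260 mg at t=33 h): 260·exp(−0.11552·47) = 1.140 mg/L
Dose 5 (185 mg at t=44 h): 185·exp(−0.11552·36) = 2.891 mg/L
Dose 6 (70 mg at t=55 h): 70·exp(−0.11552·25) = 3.898 mg/L
Dose 7 (415 mg at t=66 h): 415·exp(−0.11552·14) = 82.346 mg/L
Dose 8 (145 mg at t=77 h): 145·exp(−0.11552·3) = 102.530 mg/L
C(80) = 0.013 + 0.166 + 0.461 + 1.140 + 2.891 + 3.898 + 82.346 + 102.530 = 193.445 mg/L

193.445 mg/L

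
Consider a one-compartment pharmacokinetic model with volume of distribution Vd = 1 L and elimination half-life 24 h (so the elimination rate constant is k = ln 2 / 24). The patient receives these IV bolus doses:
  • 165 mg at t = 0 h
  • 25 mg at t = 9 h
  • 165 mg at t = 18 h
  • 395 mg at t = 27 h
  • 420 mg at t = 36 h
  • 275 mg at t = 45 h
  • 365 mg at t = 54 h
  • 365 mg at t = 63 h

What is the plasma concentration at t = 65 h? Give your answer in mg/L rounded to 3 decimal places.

1150.753 mg/L

k = ln 2 / 24 = 0.02888 per h
Dose 1 (165 mg at t=0 h): 165·exp(−0.02888·65) = 25.246 mg/L
Dose 2 (25 mg at t=9 h): 25·exp(−0.02888·56) = 4.961 mg/L
Dose 3 (165 mg at t=18 h): 165·exp(−0.02888·47) = 42.459 mg/L
Dose 4 (395 mg at t=27 h): 395·exp(−0.02888·38) = 131.815 mg/L
Dose 5 (420 mg at t=36 h): 420·exp(−0.02888·29) = 181.763 mg/L
Dose 6 (275 mg at t=45 h): 275·exp(−0.02888·20) = 154.339 mg/L
Dose 7 (365 mg at t=54 h): 365·exp(−0.02888·11) = 265.657 mg/L
Dose 8 (365 mg at t=63 h): 365·exp(−0.02888·2) = 344.514 mg/L
C(65) = 25.246 + 4.961 + 42.459 + 131.815 + 181.763 + 154.339 + 265.657 + 344.514 = 1150.753 mg/L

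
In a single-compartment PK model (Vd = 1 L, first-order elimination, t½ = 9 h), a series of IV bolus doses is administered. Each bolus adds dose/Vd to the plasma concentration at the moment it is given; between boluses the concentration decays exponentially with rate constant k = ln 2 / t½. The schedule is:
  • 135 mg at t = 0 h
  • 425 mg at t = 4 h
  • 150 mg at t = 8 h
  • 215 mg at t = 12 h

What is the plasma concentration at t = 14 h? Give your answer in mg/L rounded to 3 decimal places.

k = ln 2 / 9 = 0.07702 per h
Dose 1 (135 mg at t=0 h): 135·exp(−0.07702·14) = 45.927 mg/L
Dose 2 (425 mg at t=4 h): 425·exp(−0.07702·10) = 196.748 mg/L
Dose 3 (150 mg at t=8 h): 150·exp(−0.07702·6) = 94.494 mg/L
Dose 4 (215 mg at t=12 h): 215·exp(−0.07702·2) = 184.307 mg/L
C(14) = 45.927 + 196.748 + 94.494 + 184.307 = 521.477 mg/L

521.477 mg/L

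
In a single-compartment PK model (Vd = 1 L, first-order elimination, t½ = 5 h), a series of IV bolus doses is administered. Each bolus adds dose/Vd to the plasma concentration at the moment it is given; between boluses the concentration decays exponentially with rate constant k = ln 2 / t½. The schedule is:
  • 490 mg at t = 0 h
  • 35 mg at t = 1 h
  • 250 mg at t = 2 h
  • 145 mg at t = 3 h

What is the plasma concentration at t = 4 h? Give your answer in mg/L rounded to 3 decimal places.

k = ln 2 / 5 = 0.13863 per h
Dose 1 (490 mg at t=0 h): 490·exp(−0.13863·4) = 281.431 mg/L
Dose 2 (35 mg at t=1 h): 35·exp(−0.13863·3) = 23.091 mg/L
Dose 3 (250 mg at t=2 h): 250·exp(−0.13863·2) = 189.465 mg/L
Dose 4 (145 mg at t=3 h): 145·exp(−0.13863·1) = 126.230 mg/L
C(4) = 281.431 + 23.091 + 189.465 + 126.230 = 620.217 mg/L

620.217 mg/L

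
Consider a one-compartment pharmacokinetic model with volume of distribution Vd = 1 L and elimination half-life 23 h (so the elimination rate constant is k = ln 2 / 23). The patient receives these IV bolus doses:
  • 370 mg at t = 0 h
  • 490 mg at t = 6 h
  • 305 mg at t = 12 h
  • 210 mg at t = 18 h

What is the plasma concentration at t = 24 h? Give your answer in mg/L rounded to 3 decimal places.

k = ln 2 / 23 = 0.03014 per h
Dose 1 (370 mg at t=0 h): 370·exp(−0.03014·24) = 179.508 mg/L
Dose 2 (490 mg at t=6 h): 490·exp(−0.03014·18) = 284.844 mg/L
Dose 3 (305 mg at t=12 h): 305·exp(−0.03014·12) = 212.442 mg/L
Dose 4 (210 mg at t=18 h): 210·exp(−0.03014·6) = 175.263 mg/L
C(24) = 179.508 + 284.844 + 212.442 + 175.263 = 852.057 mg/L

852.057 mg/L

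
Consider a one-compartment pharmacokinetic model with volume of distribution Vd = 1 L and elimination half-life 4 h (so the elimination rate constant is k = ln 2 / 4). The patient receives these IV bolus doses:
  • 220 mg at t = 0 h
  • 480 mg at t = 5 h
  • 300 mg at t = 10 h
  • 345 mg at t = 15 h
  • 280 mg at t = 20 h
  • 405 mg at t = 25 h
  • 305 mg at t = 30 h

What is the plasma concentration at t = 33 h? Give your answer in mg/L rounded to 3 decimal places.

k = ln 2 / 4 = 0.17329 per h
Dose 1 (220 mg at t=0 h): 220·exp(−0.17329·33) = 0.723 mg/L
Dose 2 (480 mg at t=5 h): 480·exp(−0.17329·28) = 3.750 mg/L
Dose 3 (300 mg at t=10 h): 300·exp(−0.17329·23) = 5.574 mg/L
Dose 4 (345 mg at t=15 h): 345·exp(−0.17329·18) = 15.247 mg/L
Dose 5 (280 mg at t=20 h): 280·exp(−0.17329·13) = 29.431 mg/L
Dose 6 (405 mg at t=25 h): 405·exp(−0.17329·8) = 101.250 mg/L
Dose 7 (305 mg at t=30 h): 305·exp(−0.17329·3) = 181.354 mg/L
C(33) = 0.723 + 3.750 + 5.574 + 15.247 + 29.431 + 101.250 + 181.354 = 337.330 mg/L

337.330 mg/L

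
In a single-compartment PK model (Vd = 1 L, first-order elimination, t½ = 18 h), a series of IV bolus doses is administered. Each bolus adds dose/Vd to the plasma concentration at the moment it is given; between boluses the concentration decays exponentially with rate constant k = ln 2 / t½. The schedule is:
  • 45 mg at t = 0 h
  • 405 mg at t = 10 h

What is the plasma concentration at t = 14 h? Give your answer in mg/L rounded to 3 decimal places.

k = ln 2 / 18 = 0.03851 per h
Dose 1 (45 mg at t=0 h): 45·exp(−0.03851·14) = 26.247 mg/L
Dose 2 (405 mg at t=10 h): 405·exp(−0.03851·4) = 347.184 mg/L
C(14) = 26.247 + 347.184 = 373.431 mg/L

373.431 mg/L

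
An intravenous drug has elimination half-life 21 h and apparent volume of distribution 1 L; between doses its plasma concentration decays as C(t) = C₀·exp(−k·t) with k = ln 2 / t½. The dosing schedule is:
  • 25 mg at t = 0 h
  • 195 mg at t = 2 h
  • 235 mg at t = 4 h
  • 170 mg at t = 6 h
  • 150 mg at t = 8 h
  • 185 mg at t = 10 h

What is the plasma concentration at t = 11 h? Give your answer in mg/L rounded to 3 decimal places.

807.781 mg/L

k = ln 2 / 21 = 0.03301 per h
Dose 1 (25 mg at t=0 h): 25·exp(−0.03301·11) = 17.388 mg/L
Dose 2 (195 mg at t=2 h): 195·exp(−0.03301·9) = 144.884 mg/L
Dose 3 (235 mg at t=4 h): 235·exp(−0.03301·7) = 186.520 mg/L
Dose 4 (170 mg at t=6 h): 170·exp(−0.03301·5) = 144.137 mg/L
Dose 5 (150 mg at t=8 h): 150·exp(−0.03301·3) = 135.859 mg/L
Dose 6 (185 mg at t=10 h): 185·exp(−0.03301·1) = 178.993 mg/L
C(11) = 17.388 + 144.884 + 186.520 + 144.137 + 135.859 + 178.993 = 807.781 mg/L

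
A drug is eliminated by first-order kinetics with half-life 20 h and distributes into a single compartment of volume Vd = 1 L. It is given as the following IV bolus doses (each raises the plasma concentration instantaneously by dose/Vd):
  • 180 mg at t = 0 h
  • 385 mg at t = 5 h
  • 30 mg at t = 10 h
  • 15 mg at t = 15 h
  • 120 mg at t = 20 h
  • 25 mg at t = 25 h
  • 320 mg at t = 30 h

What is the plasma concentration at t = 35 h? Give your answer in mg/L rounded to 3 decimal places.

k = ln 2 / 20 = 0.03466 per h
Dose 1 (180 mg at t=0 h): 180·exp(−0.03466·35) = 53.514 mg/L
Dose 2 (385 mg at t=5 h): 385·exp(−0.03466·30) = 136.118 mg/L
Dose 3 (30 mg at t=10 h): 30·exp(−0.03466·25) = 12.613 mg/L
Dose 4 (15 mg at t=15 h): 15·exp(−0.03466·20) = 7.500 mg/L
Dose 5 (120 mg at t=20 h): 120·exp(−0.03466·15) = 71.352 mg/L
Dose 6 (25 mg at t=25 h): 25·exp(−0.03466·10) = 17.678 mg/L
Dose 7 (320 mg at t=30 h): 320·exp(−0.03466·5) = 269.087 mg/L
C(35) = 53.514 + 136.118 + 12.613 + 7.500 + 71.352 + 17.678 + 269.087 = 567.863 mg/L

567.863 mg/L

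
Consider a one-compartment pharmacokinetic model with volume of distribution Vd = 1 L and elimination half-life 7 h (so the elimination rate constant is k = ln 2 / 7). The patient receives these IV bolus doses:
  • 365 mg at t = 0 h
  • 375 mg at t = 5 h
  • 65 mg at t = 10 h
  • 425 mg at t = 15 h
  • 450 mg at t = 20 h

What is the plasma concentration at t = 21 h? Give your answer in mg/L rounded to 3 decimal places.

786.597 mg/L

k = ln 2 / 7 = 0.09902 per h
Dose 1 (365 mg at t=0 h): 365·exp(−0.09902·21) = 45.625 mg/L
Dose 2 (375 mg at t=5 h): 375·exp(−0.09902·16) = 76.906 mg/L
Dose 3 (65 mg at t=10 h): 65·exp(−0.09902·11) = 21.871 mg/L
Dose 4 (425 mg at t=15 h): 425·exp(−0.09902·6) = 234.619 mg/L
Dose 5 (450 mg at t=20 h): 450·exp(−0.09902·1) = 407.576 mg/L
C(21) = 45.625 + 76.906 + 21.871 + 234.619 + 407.576 = 786.597 mg/L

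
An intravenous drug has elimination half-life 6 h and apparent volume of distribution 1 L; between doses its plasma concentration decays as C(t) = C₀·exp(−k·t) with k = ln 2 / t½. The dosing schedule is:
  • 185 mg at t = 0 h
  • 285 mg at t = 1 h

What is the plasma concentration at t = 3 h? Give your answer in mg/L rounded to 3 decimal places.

357.019 mg/L

k = ln 2 / 6 = 0.11552 per h
Dose 1 (185 mg at t=0 h): 185·exp(−0.11552·3) = 130.815 mg/L
Dose 2 (285 mg at t=1 h): 285·exp(−0.11552·2) = 226.205 mg/L
C(3) = 130.815 + 226.205 = 357.019 mg/L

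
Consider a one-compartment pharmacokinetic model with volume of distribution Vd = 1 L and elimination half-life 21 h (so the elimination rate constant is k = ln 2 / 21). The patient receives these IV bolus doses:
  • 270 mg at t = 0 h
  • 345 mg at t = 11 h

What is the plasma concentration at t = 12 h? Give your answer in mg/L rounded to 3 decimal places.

515.495 mg/L

k = ln 2 / 21 = 0.03301 per h
Dose 1 (270 mg at t=0 h): 270·exp(−0.03301·12) = 181.697 mg/L
Dose 2 (345 mg at t=11 h): 345·exp(−0.03301·1) = 333.798 mg/L
C(12) = 181.697 + 333.798 = 515.495 mg/L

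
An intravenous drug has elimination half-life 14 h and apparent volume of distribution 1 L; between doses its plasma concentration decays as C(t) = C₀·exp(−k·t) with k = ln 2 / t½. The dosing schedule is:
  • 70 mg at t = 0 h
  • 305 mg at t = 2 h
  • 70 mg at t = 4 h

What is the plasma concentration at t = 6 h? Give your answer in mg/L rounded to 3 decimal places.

k = ln 2 / 14 = 0.04951 per h
Dose 1 (70 mg at t=0 h): 70·exp(−0.04951·6) = 52.010 mg/L
Dose 2 (305 mg at t=2 h): 305·exp(−0.04951·4) = 250.202 mg/L
Dose 3 (70 mg at t=4 h): 70·exp(−0.04951·2) = 63.401 mg/L
C(6) = 52.010 + 250.202 + 63.401 = 365.613 mg/L

365.613 mg/L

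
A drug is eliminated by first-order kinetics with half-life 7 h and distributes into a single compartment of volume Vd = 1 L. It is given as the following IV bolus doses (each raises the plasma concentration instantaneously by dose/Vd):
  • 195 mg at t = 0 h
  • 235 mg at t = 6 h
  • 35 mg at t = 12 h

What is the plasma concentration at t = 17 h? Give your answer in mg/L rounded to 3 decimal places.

k = ln 2 / 7 = 0.09902 per h
Dose 1 (195 mg at t=0 h): 195·exp(−0.09902·17) = 36.221 mg/L
Dose 2 (235 mg at t=6 h): 235·exp(−0.09902·11) = 79.072 mg/L
Dose 3 (35 mg at t=12 h): 35·exp(−0.09902·5) = 21.333 mg/L
C(17) = 36.221 + 79.072 + 21.333 = 136.625 mg/L

136.625 mg/L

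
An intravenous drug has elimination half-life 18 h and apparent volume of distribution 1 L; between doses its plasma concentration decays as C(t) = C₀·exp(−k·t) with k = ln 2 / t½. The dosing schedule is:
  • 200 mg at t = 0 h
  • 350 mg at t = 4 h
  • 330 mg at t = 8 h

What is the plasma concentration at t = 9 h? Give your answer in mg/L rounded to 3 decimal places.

k = ln 2 / 18 = 0.03851 per h
Dose 1 (200 mg at t=0 h): 200·exp(−0.03851·9) = 141.421 mg/L
Dose 2 (350 mg at t=4 h): 350·exp(−0.03851·5) = 288.701 mg/L
Dose 3 (330 mg at t=8 h): 330·exp(−0.03851·1) = 317.534 mg/L
C(9) = 141.421 + 288.701 + 317.534 = 747.656 mg/L

747.656 mg/L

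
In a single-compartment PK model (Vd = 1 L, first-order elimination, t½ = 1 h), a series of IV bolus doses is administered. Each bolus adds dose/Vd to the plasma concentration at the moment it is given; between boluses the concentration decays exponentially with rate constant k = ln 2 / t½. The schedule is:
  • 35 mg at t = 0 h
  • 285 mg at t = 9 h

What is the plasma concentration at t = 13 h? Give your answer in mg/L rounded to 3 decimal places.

k = ln 2 / 1 = 0.69315 per h
Dose 1 (35 mg at t=0 h): 35·exp(−0.69315·13) = 0.004 mg/L
Dose 2 (285 mg at t=9 h): 285·exp(−0.69315·4) = 17.812 mg/L
C(13) = 0.004 + 17.812 = 17.817 mg/L

17.817 mg/L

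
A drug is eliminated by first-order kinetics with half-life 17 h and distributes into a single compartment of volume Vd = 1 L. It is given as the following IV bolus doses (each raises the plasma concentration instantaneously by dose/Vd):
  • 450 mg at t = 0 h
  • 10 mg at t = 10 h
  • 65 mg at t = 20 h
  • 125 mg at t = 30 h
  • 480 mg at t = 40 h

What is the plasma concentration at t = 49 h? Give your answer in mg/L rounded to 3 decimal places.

k = ln 2 / 17 = 0.04077 per h
Dose 1 (450 mg at t=0 h): 450·exp(−0.04077·49) = 61.029 mg/L
Dose 2 (10 mg at t=10 h): 10·exp(−0.04077·39) = 2.039 mg/L
Dose 3 (65 mg at t=20 h): 65·exp(−0.04077·29) = 19.925 mg/L
Dose 4 (125 mg at t=30 h): 125·exp(−0.04077·19) = 57.606 mg/L
Dose 5 (480 mg at t=40 h): 480·exp(−0.04077·9) = 332.562 mg/L
C(49) = 61.029 + 2.039 + 19.925 + 57.606 + 332.562 = 473.160 mg/L

473.160 mg/L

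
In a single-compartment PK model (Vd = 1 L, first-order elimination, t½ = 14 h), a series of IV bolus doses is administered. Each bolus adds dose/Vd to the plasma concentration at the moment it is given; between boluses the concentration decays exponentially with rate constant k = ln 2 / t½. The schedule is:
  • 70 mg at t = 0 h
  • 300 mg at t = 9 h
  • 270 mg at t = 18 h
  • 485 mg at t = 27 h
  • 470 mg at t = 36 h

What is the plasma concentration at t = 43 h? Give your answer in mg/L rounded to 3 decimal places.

694.339 mg/L

k = ln 2 / 14 = 0.04951 per h
Dose 1 (70 mg at t=0 h): 70·exp(−0.04951·43) = 8.327 mg/L
Dose 2 (300 mg at t=9 h): 300·exp(−0.04951·34) = 55.725 mg/L
Dose 3 (270 mg at t=18 h): 270·exp(−0.04951·25) = 78.309 mg/L
Dose 4 (485 mg at t=27 h): 485·exp(−0.04951·16) = 219.638 mg/L
Dose 5 (470 mg at t=36 h): 470·exp(−0.04951·7) = 332.340 mg/L
C(43) = 8.327 + 55.725 + 78.309 + 219.638 + 332.340 = 694.339 mg/L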